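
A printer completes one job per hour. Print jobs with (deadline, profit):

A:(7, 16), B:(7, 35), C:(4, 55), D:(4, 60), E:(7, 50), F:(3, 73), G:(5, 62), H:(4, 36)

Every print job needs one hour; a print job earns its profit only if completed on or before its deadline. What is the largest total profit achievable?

Take jobs in profit order; each goes to the latest open slot no later than its deadline.
Profit order: F=73 G=62 D=60 C=55 E=50 H=36 B=35 A=16
Assign: F→slot 3, G→slot 5, D→slot 4, C→slot 2, E→slot 7, H→slot 1, B→slot 6, A skipped.
Slots: [1:H] [2:C] [3:F] [4:D] [5:G] [6:B] [7:E]
Profit = 36 + 55 + 73 + 60 + 62 + 35 + 50 = 371

371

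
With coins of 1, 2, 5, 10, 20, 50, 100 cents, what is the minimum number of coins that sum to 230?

4

Greedy: take as many of the largest coin as possible, then repeat with the remainder.
230 − 2×100→30 − 1×20→10 − 1×10→0
Total coins = 2 + 1 + 1 = 4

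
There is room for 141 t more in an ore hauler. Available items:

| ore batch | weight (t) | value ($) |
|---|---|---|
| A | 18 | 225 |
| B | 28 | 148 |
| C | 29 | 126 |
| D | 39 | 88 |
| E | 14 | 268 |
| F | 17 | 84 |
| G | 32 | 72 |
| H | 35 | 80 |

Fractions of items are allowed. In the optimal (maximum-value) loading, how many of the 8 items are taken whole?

Greedy by value/weight ratio, highest first.
Ratios (sorted): E 19.14, A 12.50, B 5.29, F 4.94, C 4.34, H 2.29, D 2.26, G 2.25
take E (14 @ 268); take A (18 @ 225); take B (28 @ 148); take F (17 @ 84); take C (29 @ 126); take H (35 @ 80). Capacity used 141/141.
6 item(s) taken whole.

6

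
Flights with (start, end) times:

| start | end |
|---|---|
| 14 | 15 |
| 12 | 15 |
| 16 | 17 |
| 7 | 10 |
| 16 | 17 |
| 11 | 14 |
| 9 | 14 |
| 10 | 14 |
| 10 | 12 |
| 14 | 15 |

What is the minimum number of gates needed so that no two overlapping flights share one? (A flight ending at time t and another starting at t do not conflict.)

4

The answer is the maximum number of intervals overlapping at any instant.
starts: [7, 9, 10, 10, 11, 12, 14, 14, 16, 16]
ends:   [10, 12, 14, 14, 14, 15, 15, 15, 17, 17]
s7→1 s9→2 e10→1 s10→2 s10→3 s11→4  — peak 4.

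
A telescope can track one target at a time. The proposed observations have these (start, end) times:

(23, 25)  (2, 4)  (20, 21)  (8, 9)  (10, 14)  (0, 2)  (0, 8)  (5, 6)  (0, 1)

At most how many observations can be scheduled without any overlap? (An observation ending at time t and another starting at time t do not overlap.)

7

By end time: (0,1), (0,2), (2,4), (5,6), (0,8), (8,9), (10,14), (20,21), (23,25).
Pick (0,1); next start ≥ 1 → (2,4); next start ≥ 4 → (5,6); next start ≥ 6 → (8,9); next start ≥ 9 → (10,14); next start ≥ 14 → (20,21); next start ≥ 21 → (23,25).
Selected 7 observations.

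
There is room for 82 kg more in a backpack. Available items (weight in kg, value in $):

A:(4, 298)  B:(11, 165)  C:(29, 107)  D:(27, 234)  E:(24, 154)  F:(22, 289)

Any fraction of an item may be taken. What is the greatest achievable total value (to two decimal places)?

1101.50

Sort by value per unit weight and fill in that order.
Order: A (298/4=74.50) > B (165/11=15.00) > F (289/22=13.14) > D (234/27=8.67) > E (154/24=6.42) > C (107/29=3.69)
Fill: take A (4 @ 298) → take B (11 @ 165) → take F (22 @ 289) → take D (27 @ 234) → take 18/24 of E → 115.50; 82/82 used.
Total value = 1101.50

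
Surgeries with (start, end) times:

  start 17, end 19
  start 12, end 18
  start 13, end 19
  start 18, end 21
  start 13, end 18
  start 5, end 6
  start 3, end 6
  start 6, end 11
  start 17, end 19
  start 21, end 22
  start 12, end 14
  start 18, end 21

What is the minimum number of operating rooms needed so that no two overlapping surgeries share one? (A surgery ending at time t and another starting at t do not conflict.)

5

starts: [3, 5, 6, 12, 12, 13, 13, 17, 17, 18, 18, 21]
ends:   [6, 6, 11, 14, 18, 18, 19, 19, 19, 21, 21, 22]
s3→1 s5→2 e6→1 e6→0 s6→1 e11→0 s12→1 s12→2 s13→3 s13→4 e14→3 s17→4 s17→5  — peak 5.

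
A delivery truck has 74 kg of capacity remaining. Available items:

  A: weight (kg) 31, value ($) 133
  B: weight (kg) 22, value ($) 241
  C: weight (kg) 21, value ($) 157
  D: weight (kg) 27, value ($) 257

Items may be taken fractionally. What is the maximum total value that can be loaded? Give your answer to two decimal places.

Sort by value per unit weight and fill in that order.
Order: B (241/22=10.95) > D (257/27=9.52) > C (157/21=7.48) > A (133/31=4.29)
Fill: take B (22 @ 241) → take D (27 @ 257) → take C (21 @ 157) → take 4/31 of A → 17.16; 74/74 used.
Total value = 672.16

672.16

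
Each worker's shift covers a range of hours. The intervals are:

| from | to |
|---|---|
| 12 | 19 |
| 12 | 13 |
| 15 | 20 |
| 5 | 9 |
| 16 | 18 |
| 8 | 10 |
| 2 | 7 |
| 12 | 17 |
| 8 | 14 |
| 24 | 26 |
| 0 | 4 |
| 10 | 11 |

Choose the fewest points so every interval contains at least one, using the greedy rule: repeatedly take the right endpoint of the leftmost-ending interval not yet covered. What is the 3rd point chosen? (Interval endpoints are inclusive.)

Sort by right endpoint; whenever an interval is uncovered, place a point at its right end.
By right end: [0,4]  [2,7]  [5,9]  [8,10]  [10,11]  [12,13]  [8,14]  [12,17]  [16,18]  [12,19]  [15,20]  [24,26]
[0,4] uncovered → point at 4; [5,9] uncovered → point at 9; [10,11] uncovered → point at 11; [12,13] uncovered → point at 13; [16,18] uncovered → point at 18; [24,26] uncovered → point at 26.
Points: 4, 9, 11, 13, 18, 26 (6 total).

11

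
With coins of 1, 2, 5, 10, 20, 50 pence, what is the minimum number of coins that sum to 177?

177 − 3×50→27 − 1×20→7 − 1×5→2 − 1×2→0
Total coins = 3 + 1 + 1 + 1 = 6

6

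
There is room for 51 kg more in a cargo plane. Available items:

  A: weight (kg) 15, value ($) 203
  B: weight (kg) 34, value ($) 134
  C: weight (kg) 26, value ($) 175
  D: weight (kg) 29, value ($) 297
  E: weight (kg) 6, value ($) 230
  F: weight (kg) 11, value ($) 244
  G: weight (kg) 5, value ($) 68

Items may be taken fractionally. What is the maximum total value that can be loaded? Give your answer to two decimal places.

Sort by value per unit weight and fill in that order.
Ratios (sorted): E 38.33, F 22.18, G 13.60, A 13.53, D 10.24, C 6.73, B 3.94
take E (6 @ 230); take F (11 @ 244); take G (5 @ 68); take A (15 @ 203); take 14/29 of D → 143.38. Capacity used 51/51.
Total value = 888.38

888.38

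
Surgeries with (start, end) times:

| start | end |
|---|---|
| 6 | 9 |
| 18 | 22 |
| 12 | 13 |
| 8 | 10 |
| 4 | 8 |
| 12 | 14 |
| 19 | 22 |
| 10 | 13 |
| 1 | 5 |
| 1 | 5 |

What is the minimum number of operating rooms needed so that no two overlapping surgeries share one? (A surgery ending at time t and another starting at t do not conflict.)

The answer is the maximum number of intervals overlapping at any instant.
starts: [1, 1, 4, 6, 8, 10, 12, 12, 18, 19]
ends:   [5, 5, 8, 9, 10, 13, 13, 14, 22, 22]
s1→1 s1→2 s4→3  — peak 3.

3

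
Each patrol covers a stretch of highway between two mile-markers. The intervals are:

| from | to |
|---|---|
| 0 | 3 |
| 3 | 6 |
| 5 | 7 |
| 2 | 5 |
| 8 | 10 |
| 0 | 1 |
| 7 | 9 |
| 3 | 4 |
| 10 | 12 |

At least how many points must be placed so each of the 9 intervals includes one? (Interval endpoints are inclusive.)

Process intervals by earliest right end; each time one isn't hit yet, stab at its right endpoint.
By right end: [0,1]  [0,3]  [3,4]  [2,5]  [3,6]  [5,7]  [7,9]  [8,10]  [10,12]
[0,1] uncovered → point at 1; [3,4] uncovered → point at 4; [5,7] uncovered → point at 7; [8,10] uncovered → point at 10.
Points: 1, 4, 7, 10 (4 total).

4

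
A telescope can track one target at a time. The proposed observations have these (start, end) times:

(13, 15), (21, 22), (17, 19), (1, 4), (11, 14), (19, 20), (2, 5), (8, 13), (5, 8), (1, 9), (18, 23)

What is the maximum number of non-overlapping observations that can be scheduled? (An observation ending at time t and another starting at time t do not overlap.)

Sorted by end: (1,4)  (2,5)  (5,8)  (1,9)  (8,13)  (11,14)  (13,15)  (17,19)  (19,20)  (21,22)  (18,23)
take (1,4); skip (2,5); take (5,8); take (8,13); take (13,15); take (17,19); take (19,20); take (21,22); skip (18,23).
Selected 7 observations.

7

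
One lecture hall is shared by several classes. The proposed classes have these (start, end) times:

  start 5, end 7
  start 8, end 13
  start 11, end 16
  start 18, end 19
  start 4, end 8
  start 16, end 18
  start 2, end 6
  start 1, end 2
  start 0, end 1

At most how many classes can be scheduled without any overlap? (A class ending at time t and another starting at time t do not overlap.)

6

Greedy by earliest finish: after sorting by end time, pick each interval compatible with the last pick.
Sorted by end: (0,1)  (1,2)  (2,6)  (5,7)  (4,8)  (8,13)  (11,16)  (16,18)  (18,19)
take (0,1); take (1,2); take (2,6); take (8,13); take (16,18); take (18,19).
Selected 6 classes.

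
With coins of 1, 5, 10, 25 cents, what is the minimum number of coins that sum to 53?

5

Use the largest denomination that fits, subtract, and repeat.
53 = 2×25 + 3×1
Total coins = 2 + 3 = 5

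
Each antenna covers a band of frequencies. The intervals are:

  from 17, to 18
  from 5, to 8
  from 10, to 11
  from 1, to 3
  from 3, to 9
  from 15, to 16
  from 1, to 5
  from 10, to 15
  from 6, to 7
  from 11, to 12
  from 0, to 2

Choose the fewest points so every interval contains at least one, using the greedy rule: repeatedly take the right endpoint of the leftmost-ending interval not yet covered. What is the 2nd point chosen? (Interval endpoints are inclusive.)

7

Sort by right endpoint; whenever an interval is uncovered, place a point at its right end.
Sorted: [0,2] [1,3] [1,5] [6,7] [5,8] [3,9] [10,11] [11,12] [10,15] [15,16] [17,18]
{[0,2],[1,3],[1,5]} hit by 2; {[6,7],[5,8],[3,9]} hit by 7; {[10,11],[11,12],[10,15]} hit by 11; {[15,16]} hit by 16; {[17,18]} hit by 18.
Points: 2, 7, 11, 16, 18 (5 total).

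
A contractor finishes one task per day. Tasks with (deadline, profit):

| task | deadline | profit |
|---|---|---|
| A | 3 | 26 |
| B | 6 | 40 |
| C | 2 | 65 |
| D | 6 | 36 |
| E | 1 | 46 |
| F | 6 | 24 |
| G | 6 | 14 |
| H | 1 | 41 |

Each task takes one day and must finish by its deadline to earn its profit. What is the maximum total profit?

Sort by profit descending; place each in the latest free slot ≤ its deadline.
By profit: C(d2,65), E(d1,46), H(d1,41), B(d6,40), D(d6,36), A(d3,26), F(d6,24), G(d6,14)
C→slot 2; E→slot 1; H skipped; B→slot 6; D→slot 5; A→slot 3; F→slot 4; G skipped.
Profit = 46 + 65 + 26 + 24 + 36 + 40 = 237

237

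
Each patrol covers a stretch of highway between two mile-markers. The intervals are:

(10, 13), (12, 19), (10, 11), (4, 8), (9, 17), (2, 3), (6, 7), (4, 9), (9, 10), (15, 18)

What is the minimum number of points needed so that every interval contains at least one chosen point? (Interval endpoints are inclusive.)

Process intervals by earliest right end; each time one isn't hit yet, stab at its right endpoint.
By right end: [2,3]  [6,7]  [4,8]  [4,9]  [9,10]  [10,11]  [10,13]  [9,17]  [15,18]  [12,19]
[2,3] uncovered → point at 3; [6,7] uncovered → point at 7; [9,10] uncovered → point at 10; [15,18] uncovered → point at 18.
Points: 3, 7, 10, 18 (4 total).

4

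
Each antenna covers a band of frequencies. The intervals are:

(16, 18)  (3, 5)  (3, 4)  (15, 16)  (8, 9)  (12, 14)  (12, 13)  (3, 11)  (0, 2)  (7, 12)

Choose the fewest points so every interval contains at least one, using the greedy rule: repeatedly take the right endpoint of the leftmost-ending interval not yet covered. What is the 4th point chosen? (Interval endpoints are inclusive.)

13

By right end: [0,2]  [3,4]  [3,5]  [8,9]  [3,11]  [7,12]  [12,13]  [12,14]  [15,16]  [16,18]
[0,2] uncovered → point at 2; [3,4] uncovered → point at 4; [8,9] uncovered → point at 9; [12,13] uncovered → point at 13; [15,16] uncovered → point at 16.
Points: 2, 4, 9, 13, 16 (5 total).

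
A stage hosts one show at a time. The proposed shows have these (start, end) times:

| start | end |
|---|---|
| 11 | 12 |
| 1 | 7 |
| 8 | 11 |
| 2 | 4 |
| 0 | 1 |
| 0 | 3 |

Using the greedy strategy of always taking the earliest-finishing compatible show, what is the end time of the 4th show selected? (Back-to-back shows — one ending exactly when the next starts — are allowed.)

12

Order by finish time; keep every interval that doesn't clash with the previous kept one.
By end time: (0,1), (0,3), (2,4), (1,7), (8,11), (11,12).
Pick (0,1); next start ≥ 1 → (2,4); next start ≥ 4 → (8,11); next start ≥ 11 → (11,12).
Selected: (0,1) (2,4) (8,11) (11,12)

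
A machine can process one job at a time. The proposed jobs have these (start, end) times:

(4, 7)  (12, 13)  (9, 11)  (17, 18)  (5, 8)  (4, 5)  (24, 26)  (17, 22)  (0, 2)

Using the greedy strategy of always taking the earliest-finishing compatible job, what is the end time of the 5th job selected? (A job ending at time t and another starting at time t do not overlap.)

13

Sorted by end: (0,2)  (4,5)  (4,7)  (5,8)  (9,11)  (12,13)  (17,18)  (17,22)  (24,26)
take (0,2); take (4,5); skip (4,7); take (5,8); take (9,11); take (12,13); take (17,18); skip (17,22); take (24,26).
Selected: (0,2) (4,5) (5,8) (9,11) (12,13) (17,18) (24,26)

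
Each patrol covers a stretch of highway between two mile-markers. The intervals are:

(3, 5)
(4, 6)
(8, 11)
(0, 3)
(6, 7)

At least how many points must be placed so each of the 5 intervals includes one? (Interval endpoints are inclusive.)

3

Sort by right endpoint; whenever an interval is uncovered, place a point at its right end.
Sorted: [0,3] [3,5] [4,6] [6,7] [8,11]
{[0,3],[3,5]} hit by 3; {[4,6],[6,7]} hit by 6; {[8,11]} hit by 11.
Points: 3, 6, 11 (3 total).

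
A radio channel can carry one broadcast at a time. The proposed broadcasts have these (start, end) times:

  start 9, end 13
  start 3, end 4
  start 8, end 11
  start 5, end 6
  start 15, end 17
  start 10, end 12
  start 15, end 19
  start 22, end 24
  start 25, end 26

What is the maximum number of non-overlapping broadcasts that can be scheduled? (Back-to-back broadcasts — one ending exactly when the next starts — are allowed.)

Sort by end time and greedily take each interval whose start is ≥ the last chosen end.
Sorted by end: (3,4)  (5,6)  (8,11)  (10,12)  (9,13)  (15,17)  (15,19)  (22,24)  (25,26)
take (3,4); take (5,6); take (8,11); skip (9,13); take (15,17); take (22,24); take (25,26).
Selected 6 broadcasts.

6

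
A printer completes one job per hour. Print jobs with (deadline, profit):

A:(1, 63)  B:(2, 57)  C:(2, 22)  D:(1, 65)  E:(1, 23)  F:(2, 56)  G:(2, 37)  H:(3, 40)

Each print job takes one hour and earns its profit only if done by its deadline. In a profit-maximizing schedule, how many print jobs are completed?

Profit order: D=65 A=63 B=57 F=56 H=40 G=37 E=23 C=22
Assign: D→slot 1, A skipped, B→slot 2, F skipped, H→slot 3, G skipped, E skipped, C skipped.
Slots: [1:D] [2:B] [3:H]
3 of 8 scheduled.

3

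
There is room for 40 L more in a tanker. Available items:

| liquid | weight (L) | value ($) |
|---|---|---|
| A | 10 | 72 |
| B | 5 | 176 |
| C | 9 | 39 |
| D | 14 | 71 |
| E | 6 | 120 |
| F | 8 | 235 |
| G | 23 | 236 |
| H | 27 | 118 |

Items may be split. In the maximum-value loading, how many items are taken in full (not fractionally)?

3

Order: B (176/5=35.20) > F (235/8=29.38) > E (120/6=20.00) > G (236/23=10.26) > A (72/10=7.20) > D (71/14=5.07) > H (118/27=4.37) > C (39/9=4.33)
Fill: take B (5 @ 176) → take F (8 @ 235) → take E (6 @ 120) → take 21/23 of G → 215.48; 40/40 used.
3 item(s) taken whole; one partial (take 21/23 of G).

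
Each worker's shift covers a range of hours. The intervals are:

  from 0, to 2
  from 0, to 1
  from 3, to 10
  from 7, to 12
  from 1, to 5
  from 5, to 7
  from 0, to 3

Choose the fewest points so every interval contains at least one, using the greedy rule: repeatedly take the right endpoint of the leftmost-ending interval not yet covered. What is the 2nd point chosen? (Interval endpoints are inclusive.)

Sorted: [0,1] [0,2] [0,3] [1,5] [5,7] [3,10] [7,12]
{[0,1],[0,2],[0,3],[1,5]} hit by 1; {[5,7],[3,10],[7,12]} hit by 7.
Points: 1, 7 (2 total).

7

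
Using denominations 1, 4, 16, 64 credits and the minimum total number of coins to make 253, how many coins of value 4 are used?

Use the largest denomination that fits, subtract, and repeat.
253 = 3×64 + 3×16 + 3×4 + 1×1
Count of 4: 3

3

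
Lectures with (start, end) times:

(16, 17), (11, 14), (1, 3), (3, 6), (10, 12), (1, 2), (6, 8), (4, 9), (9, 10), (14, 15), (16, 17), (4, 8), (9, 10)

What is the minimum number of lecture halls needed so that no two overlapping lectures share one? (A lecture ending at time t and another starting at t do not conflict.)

starts: [1, 1, 3, 4, 4, 6, 9, 9, 10, 11, 14, 16, 16]
ends:   [2, 3, 6, 8, 8, 9, 10, 10, 12, 14, 15, 17, 17]
s1→1 s1→2 e2→1 e3→0 s3→1 s4→2 s4→3  — peak 3.

3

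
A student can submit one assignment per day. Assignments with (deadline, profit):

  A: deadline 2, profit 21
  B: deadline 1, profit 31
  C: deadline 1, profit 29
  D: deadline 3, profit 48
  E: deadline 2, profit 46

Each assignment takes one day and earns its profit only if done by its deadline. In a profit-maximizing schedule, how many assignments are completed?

Profit order: D=48 E=46 B=31 C=29 A=21
Assign: D→slot 3, E→slot 2, B→slot 1, C skipped, A skipped.
Slots: [1:B] [2:E] [3:D]
3 of 5 scheduled.

3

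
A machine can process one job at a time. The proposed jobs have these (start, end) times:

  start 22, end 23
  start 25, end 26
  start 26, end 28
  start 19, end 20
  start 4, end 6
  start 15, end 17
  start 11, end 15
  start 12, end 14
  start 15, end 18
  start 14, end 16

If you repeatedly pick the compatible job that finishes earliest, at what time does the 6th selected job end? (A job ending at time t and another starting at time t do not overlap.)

26

Order by finish time; keep every interval that doesn't clash with the previous kept one.
By end time: (4,6), (12,14), (11,15), (14,16), (15,17), (15,18), (19,20), (22,23), (25,26), (26,28).
Pick (4,6); next start ≥ 6 → (12,14); next start ≥ 14 → (14,16); next start ≥ 16 → (19,20); next start ≥ 20 → (22,23); next start ≥ 23 → (25,26); next start ≥ 26 → (26,28).
Selected: (4,6) (12,14) (14,16) (19,20) (22,23) (25,26) (26,28)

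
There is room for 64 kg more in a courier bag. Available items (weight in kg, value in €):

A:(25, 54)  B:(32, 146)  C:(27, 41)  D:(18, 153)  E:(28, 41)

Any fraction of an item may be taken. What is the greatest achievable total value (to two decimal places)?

Greedy by value/weight ratio, highest first.
Order: D (153/18=8.50) > B (146/32=4.56) > A (54/25=2.16) > C (41/27=1.52) > E (41/28=1.46)
Fill: take D (18 @ 153) → take B (32 @ 146) → take 14/25 of A → 30.24; 64/64 used.
Total value = 329.24

329.24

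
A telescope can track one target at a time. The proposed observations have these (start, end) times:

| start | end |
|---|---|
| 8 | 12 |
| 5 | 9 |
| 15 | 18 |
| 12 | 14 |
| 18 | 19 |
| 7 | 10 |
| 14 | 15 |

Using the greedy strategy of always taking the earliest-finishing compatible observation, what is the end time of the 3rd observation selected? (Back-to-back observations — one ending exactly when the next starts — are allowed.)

15

Sort by end time and greedily take each interval whose start is ≥ the last chosen end.
By end time: (5,9), (7,10), (8,12), (12,14), (14,15), (15,18), (18,19).
Pick (5,9); next start ≥ 9 → (12,14); next start ≥ 14 → (14,15); next start ≥ 15 → (15,18); next start ≥ 18 → (18,19).
Selected: (5,9) (12,14) (14,15) (15,18) (18,19)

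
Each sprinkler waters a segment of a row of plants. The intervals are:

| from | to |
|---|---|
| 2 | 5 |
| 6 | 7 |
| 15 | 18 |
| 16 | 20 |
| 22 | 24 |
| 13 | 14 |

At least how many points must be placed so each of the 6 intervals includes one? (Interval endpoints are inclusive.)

5

Sorted: [2,5] [6,7] [13,14] [15,18] [16,20] [22,24]
{[2,5]} hit by 5; {[6,7]} hit by 7; {[13,14]} hit by 14; {[15,18],[16,20]} hit by 18; {[22,24]} hit by 24.
Points: 5, 7, 14, 18, 24 (5 total).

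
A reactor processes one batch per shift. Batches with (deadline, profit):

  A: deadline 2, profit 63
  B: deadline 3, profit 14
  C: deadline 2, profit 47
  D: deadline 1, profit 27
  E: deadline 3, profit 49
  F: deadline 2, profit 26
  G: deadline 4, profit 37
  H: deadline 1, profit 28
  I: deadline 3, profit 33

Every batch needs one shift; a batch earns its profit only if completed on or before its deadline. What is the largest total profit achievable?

Sort by profit descending; place each in the latest free slot ≤ its deadline.
By profit: A(d2,63), E(d3,49), C(d2,47), G(d4,37), I(d3,33), H(d1,28), D(d1,27), F(d2,26), B(d3,14)
A→slot 2; E→slot 3; C→slot 1; G→slot 4; I skipped; H skipped; D skipped; F skipped; B skipped.
Profit = 47 + 63 + 49 + 37 = 196

196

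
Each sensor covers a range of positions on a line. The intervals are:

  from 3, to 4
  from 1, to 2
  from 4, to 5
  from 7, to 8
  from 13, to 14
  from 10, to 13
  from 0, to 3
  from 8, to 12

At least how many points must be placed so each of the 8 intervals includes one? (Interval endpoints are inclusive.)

Process intervals by earliest right end; each time one isn't hit yet, stab at its right endpoint.
Sorted: [1,2] [0,3] [3,4] [4,5] [7,8] [8,12] [10,13] [13,14]
{[1,2],[0,3]} hit by 2; {[3,4],[4,5]} hit by 4; {[7,8],[8,12]} hit by 8; {[10,13],[13,14]} hit by 13.
Points: 2, 4, 8, 13 (4 total).

4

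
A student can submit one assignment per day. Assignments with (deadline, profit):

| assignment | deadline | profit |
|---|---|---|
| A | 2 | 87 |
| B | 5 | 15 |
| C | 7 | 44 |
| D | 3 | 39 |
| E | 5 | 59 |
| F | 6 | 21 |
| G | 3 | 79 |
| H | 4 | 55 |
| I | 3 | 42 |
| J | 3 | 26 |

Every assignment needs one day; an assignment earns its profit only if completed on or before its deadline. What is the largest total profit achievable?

387

Sort by profit descending; place each in the latest free slot ≤ its deadline.
Profit order: A=87 G=79 E=59 H=55 C=44 I=42 D=39 J=26 F=21 B=15
Assign: A→slot 2, G→slot 3, E→slot 5, H→slot 4, C→slot 7, I→slot 1, D skipped, J skipped, F→slot 6, B skipped.
Slots: [1:I] [2:A] [3:G] [4:H] [5:E] [6:F] [7:C]
Profit = 42 + 87 + 79 + 55 + 59 + 21 + 44 = 387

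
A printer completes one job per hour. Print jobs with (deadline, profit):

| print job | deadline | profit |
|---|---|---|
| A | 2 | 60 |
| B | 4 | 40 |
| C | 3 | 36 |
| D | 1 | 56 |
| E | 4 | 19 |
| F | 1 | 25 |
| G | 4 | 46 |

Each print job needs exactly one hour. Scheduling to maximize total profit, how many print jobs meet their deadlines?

By profit: A(d2,60), D(d1,56), G(d4,46), B(d4,40), C(d3,36), F(d1,25), E(d4,19)
A→slot 2; D→slot 1; G→slot 4; B→slot 3; C skipped; F skipped; E skipped.
4 of 7 scheduled.

4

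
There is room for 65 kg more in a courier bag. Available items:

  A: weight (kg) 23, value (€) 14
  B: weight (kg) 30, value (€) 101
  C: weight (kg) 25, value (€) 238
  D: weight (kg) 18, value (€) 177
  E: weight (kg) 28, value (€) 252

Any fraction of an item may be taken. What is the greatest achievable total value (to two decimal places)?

613.00

Order: D (177/18=9.83) > C (238/25=9.52) > E (252/28=9.00) > B (101/30=3.37) > A (14/23=0.61)
Fill: take D (18 @ 177) → take C (25 @ 238) → take 22/28 of E → 198.00; 65/65 used.
Total value = 613.00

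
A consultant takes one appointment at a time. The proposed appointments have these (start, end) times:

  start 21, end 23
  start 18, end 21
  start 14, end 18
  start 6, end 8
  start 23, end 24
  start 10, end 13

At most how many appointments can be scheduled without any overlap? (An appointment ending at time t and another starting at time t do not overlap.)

6

Order by finish time; keep every interval that doesn't clash with the previous kept one.
By end time: (6,8), (10,13), (14,18), (18,21), (21,23), (23,24).
Pick (6,8); next start ≥ 8 → (10,13); next start ≥ 13 → (14,18); next start ≥ 18 → (18,21); next start ≥ 21 → (21,23); next start ≥ 23 → (23,24).
Selected 6 appointments.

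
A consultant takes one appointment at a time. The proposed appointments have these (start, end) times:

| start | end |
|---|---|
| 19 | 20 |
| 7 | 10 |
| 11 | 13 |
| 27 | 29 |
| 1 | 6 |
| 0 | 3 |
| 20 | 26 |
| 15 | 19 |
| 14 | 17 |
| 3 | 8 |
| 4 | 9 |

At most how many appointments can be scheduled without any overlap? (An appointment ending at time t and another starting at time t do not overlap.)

Sorted by end: (0,3)  (1,6)  (3,8)  (4,9)  (7,10)  (11,13)  (14,17)  (15,19)  (19,20)  (20,26)  (27,29)
take (0,3); take (3,8); take (11,13); take (14,17); take (19,20); take (20,26); take (27,29).
Selected 7 appointments.

7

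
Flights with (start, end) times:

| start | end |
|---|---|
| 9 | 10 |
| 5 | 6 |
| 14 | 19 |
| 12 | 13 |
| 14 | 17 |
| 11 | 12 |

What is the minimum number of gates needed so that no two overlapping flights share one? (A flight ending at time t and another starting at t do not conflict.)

2

Count concurrent intervals with a sweep; the peak is the room count.
Events (time:±→running): 5:+→1 6:-→0 9:+→1 10:-→0 11:+→1 12:-→0 12:+→1 13:-→0 14:+→1 14:+→2 … peak 2.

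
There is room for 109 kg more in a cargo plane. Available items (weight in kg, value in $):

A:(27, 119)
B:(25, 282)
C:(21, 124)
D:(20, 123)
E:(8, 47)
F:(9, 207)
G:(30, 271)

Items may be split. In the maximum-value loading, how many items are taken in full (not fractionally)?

5

Sort by value per unit weight and fill in that order.
Order: F (207/9=23.00) > B (282/25=11.28) > G (271/30=9.03) > D (123/20=6.15) > C (124/21=5.90) > E (47/8=5.88) > A (119/27=4.41)
Fill: take F (9 @ 207) → take B (25 @ 282) → take G (30 @ 271) → take D (20 @ 123) → take C (21 @ 124) → take 4/8 of E → 23.50; 109/109 used.
5 item(s) taken whole; one partial (take 4/8 of E).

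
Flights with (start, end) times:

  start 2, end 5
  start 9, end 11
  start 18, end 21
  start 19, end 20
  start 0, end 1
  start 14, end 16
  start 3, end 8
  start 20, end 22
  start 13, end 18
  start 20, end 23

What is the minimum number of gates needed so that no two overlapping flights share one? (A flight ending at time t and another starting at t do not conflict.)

3

starts: [0, 2, 3, 9, 13, 14, 18, 19, 20, 20]
ends:   [1, 5, 8, 11, 16, 18, 20, 21, 22, 23]
s0→1 e1→0 s2→1 s3→2 e5→1 e8→0 s9→1 e11→0 s13→1 s14→2 e16→1 e18→0 s18→1 s19→2 e20→1 s20→2 s20→3  — peak 3.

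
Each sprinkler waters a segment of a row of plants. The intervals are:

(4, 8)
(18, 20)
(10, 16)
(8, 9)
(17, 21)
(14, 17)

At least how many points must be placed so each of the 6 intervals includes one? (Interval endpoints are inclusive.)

Sorted: [4,8] [8,9] [10,16] [14,17] [18,20] [17,21]
{[4,8],[8,9]} hit by 8; {[10,16],[14,17]} hit by 16; {[18,20],[17,21]} hit by 20.
Points: 8, 16, 20 (3 total).

3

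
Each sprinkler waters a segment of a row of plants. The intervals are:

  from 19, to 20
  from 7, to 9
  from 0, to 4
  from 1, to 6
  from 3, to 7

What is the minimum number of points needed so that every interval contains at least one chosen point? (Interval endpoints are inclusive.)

Sort by right endpoint; whenever an interval is uncovered, place a point at its right end.
By right end: [0,4]  [1,6]  [3,7]  [7,9]  [19,20]
[0,4] uncovered → point at 4; [7,9] uncovered → point at 9; [19,20] uncovered → point at 20.
Points: 4, 9, 20 (3 total).

3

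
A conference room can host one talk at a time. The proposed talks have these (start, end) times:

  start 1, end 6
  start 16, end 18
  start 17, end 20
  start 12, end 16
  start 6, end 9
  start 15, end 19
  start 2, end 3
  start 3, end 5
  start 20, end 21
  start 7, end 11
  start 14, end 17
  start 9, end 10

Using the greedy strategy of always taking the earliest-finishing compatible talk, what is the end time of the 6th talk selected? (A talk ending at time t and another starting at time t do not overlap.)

Greedy by earliest finish: after sorting by end time, pick each interval compatible with the last pick.
Sorted by end: (2,3)  (3,5)  (1,6)  (6,9)  (9,10)  (7,11)  (12,16)  (14,17)  (16,18)  (15,19)  (17,20)  (20,21)
take (2,3); take (3,5); skip (1,6); take (6,9); take (9,10); skip (7,11); take (12,16); skip (14,17); take (16,18); take (20,21).
Selected: (2,3) (3,5) (6,9) (9,10) (12,16) (16,18) (20,21)

18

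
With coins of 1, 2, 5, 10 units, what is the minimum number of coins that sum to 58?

8

Use the largest denomination that fits, subtract, and repeat.
58 = 5×10 + 1×5 + 1×2 + 1×1
Total coins = 5 + 1 + 1 + 1 = 8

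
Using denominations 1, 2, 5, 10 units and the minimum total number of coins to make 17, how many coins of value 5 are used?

Greedy: take as many of the largest coin as possible, then repeat with the remainder.
17 − 1×10→7 − 1×5→2 − 1×2→0
Count of 5: 1

1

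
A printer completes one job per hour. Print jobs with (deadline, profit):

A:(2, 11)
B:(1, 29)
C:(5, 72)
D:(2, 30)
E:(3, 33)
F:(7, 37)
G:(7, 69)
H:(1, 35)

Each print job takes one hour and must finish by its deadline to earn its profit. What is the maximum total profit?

276

Sort by profit descending; place each in the latest free slot ≤ its deadline.
Profit order: C=72 G=69 F=37 H=35 E=33 D=30 B=29 A=11
Assign: C→slot 5, G→slot 7, F→slot 6, H→slot 1, E→slot 3, D→slot 2, B skipped, A skipped.
Slots: [1:H] [2:D] [3:E] [5:C] [6:F] [7:G]
Profit = 35 + 30 + 33 + 72 + 37 + 69 = 276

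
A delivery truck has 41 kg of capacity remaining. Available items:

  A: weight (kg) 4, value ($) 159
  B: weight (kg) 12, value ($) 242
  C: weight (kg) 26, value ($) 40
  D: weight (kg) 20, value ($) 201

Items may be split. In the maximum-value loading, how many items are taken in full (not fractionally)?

3

Greedy by value/weight ratio, highest first.
Ratios (sorted): A 39.75, B 20.17, D 10.05, C 1.54
take A (4 @ 159); take B (12 @ 242); take D (20 @ 201); take 5/26 of C → 7.69. Capacity used 41/41.
3 item(s) taken whole; one partial (take 5/26 of C).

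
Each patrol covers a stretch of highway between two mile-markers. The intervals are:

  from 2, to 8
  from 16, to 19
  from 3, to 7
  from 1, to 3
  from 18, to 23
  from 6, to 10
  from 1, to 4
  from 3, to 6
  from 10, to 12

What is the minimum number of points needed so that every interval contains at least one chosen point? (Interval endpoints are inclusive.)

By right end: [1,3]  [1,4]  [3,6]  [3,7]  [2,8]  [6,10]  [10,12]  [16,19]  [18,23]
[1,3] uncovered → point at 3; [6,10] uncovered → point at 10; [16,19] uncovered → point at 19.
Points: 3, 10, 19 (3 total).

3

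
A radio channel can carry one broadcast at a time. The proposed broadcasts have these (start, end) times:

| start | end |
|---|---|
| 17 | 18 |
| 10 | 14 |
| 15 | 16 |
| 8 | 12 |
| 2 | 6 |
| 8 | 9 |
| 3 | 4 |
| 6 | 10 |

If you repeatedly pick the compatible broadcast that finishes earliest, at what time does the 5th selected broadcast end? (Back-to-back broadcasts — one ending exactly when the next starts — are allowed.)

Sorted by end: (3,4)  (2,6)  (8,9)  (6,10)  (8,12)  (10,14)  (15,16)  (17,18)
take (3,4); skip (2,6); take (8,9); take (10,14); take (15,16); take (17,18).
Selected: (3,4) (8,9) (10,14) (15,16) (17,18)

18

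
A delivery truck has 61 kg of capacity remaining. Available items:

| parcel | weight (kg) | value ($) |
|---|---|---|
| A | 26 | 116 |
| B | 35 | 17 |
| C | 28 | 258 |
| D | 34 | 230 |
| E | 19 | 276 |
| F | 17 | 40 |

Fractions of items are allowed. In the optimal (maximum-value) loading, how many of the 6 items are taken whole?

Ratios (sorted): E 14.53, C 9.21, D 6.76, A 4.46, F 2.35, B 0.49
take E (19 @ 276); take C (28 @ 258); take 14/34 of D → 94.71. Capacity used 61/61.
2 item(s) taken whole; one partial (take 14/34 of D).

2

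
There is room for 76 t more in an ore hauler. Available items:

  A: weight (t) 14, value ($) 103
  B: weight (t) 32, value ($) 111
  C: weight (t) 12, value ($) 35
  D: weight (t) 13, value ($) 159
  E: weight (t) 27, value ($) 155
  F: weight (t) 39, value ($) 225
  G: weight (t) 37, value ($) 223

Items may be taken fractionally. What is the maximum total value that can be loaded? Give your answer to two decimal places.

554.23

Order: D (159/13=12.23) > A (103/14=7.36) > G (223/37=6.03) > F (225/39=5.77) > E (155/27=5.74) > B (111/32=3.47) > C (35/12=2.92)
Fill: take D (13 @ 159) → take A (14 @ 103) → take G (37 @ 223) → take 12/39 of F → 69.23; 76/76 used.
Total value = 554.23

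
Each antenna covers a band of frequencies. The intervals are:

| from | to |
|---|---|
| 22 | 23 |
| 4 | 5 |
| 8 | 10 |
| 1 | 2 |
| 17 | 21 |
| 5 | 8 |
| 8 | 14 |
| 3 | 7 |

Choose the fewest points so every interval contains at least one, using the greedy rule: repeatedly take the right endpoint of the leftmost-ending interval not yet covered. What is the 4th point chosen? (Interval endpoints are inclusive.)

Process intervals by earliest right end; each time one isn't hit yet, stab at its right endpoint.
Sorted: [1,2] [4,5] [3,7] [5,8] [8,10] [8,14] [17,21] [22,23]
{[1,2]} hit by 2; {[4,5],[3,7],[5,8]} hit by 5; {[8,10],[8,14]} hit by 10; {[17,21]} hit by 21; {[22,23]} hit by 23.
Points: 2, 5, 10, 21, 23 (5 total).

21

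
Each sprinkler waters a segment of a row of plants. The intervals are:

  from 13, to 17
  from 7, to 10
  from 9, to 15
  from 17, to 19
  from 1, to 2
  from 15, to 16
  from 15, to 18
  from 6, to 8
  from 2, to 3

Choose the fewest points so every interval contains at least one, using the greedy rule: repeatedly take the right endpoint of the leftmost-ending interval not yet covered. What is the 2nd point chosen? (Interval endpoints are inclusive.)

Process intervals by earliest right end; each time one isn't hit yet, stab at its right endpoint.
Sorted: [1,2] [2,3] [6,8] [7,10] [9,15] [15,16] [13,17] [15,18] [17,19]
{[1,2],[2,3]} hit by 2; {[6,8],[7,10]} hit by 8; {[9,15],[15,16],[13,17],[15,18]} hit by 15; {[17,19]} hit by 19.
Points: 2, 8, 15, 19 (4 total).

8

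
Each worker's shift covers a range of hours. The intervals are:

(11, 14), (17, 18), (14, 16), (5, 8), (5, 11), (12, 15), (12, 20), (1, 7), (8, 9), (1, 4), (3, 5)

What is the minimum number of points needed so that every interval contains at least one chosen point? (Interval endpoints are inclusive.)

By right end: [1,4]  [3,5]  [1,7]  [5,8]  [8,9]  [5,11]  [11,14]  [12,15]  [14,16]  [17,18]  [12,20]
[1,4] uncovered → point at 4; [5,8] uncovered → point at 8; [11,14] uncovered → point at 14; [17,18] uncovered → point at 18.
Points: 4, 8, 14, 18 (4 total).

4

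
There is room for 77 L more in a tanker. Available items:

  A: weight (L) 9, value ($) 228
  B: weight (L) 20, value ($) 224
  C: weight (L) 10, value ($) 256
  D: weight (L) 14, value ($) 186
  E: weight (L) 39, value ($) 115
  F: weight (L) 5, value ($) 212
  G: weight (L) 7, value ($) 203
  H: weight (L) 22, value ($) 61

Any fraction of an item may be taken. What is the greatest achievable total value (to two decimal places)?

1344.38

Greedy by value/weight ratio, highest first.
Order: F (212/5=42.40) > G (203/7=29.00) > C (256/10=25.60) > A (228/9=25.33) > D (186/14=13.29) > B (224/20=11.20) > E (115/39=2.95) > H (61/22=2.77)
Fill: take F (5 @ 212) → take G (7 @ 203) → take C (10 @ 256) → take A (9 @ 228) → take D (14 @ 186) → take B (20 @ 224) → take 12/39 of E → 35.38; 77/77 used.
Total value = 1344.38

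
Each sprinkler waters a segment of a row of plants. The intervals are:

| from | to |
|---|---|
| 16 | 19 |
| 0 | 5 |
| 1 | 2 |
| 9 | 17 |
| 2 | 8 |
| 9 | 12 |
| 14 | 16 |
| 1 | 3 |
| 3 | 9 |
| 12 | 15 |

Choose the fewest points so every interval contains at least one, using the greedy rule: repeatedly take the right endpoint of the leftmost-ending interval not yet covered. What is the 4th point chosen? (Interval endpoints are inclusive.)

Sort by right endpoint; whenever an interval is uncovered, place a point at its right end.
By right end: [1,2]  [1,3]  [0,5]  [2,8]  [3,9]  [9,12]  [12,15]  [14,16]  [9,17]  [16,19]
[1,2] uncovered → point at 2; [3,9] uncovered → point at 9; [12,15] uncovered → point at 15; [16,19] uncovered → point at 19.
Points: 2, 9, 15, 19 (4 total).

19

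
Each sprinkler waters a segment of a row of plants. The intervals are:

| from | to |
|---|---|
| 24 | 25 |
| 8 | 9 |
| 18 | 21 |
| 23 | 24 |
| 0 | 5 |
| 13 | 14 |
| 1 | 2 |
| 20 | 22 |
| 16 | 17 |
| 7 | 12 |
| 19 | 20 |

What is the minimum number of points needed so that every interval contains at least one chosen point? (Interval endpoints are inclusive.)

Process intervals by earliest right end; each time one isn't hit yet, stab at its right endpoint.
Sorted: [1,2] [0,5] [8,9] [7,12] [13,14] [16,17] [19,20] [18,21] [20,22] [23,24] [24,25]
{[1,2],[0,5]} hit by 2; {[8,9],[7,12]} hit by 9; {[13,14]} hit by 14; {[16,17]} hit by 17; {[19,20],[18,21],[20,22]} hit by 20; {[23,24],[24,25]} hit by 24.
Points: 2, 9, 14, 17, 20, 24 (6 total).

6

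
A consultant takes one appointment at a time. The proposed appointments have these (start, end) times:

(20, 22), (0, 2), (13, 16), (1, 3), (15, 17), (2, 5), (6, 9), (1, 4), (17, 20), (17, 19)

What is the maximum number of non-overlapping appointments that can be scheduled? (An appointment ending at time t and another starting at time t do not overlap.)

6

Greedy by earliest finish: after sorting by end time, pick each interval compatible with the last pick.
Sorted by end: (0,2)  (1,3)  (1,4)  (2,5)  (6,9)  (13,16)  (15,17)  (17,19)  (17,20)  (20,22)
take (0,2); take (2,5); take (6,9); take (13,16); take (17,19); take (20,22).
Selected 6 appointments.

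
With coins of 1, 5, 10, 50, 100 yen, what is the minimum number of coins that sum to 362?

7

362 − 3×100→62 − 1×50→12 − 1×10→2 − 2×1→0
Total coins = 3 + 1 + 1 + 2 = 7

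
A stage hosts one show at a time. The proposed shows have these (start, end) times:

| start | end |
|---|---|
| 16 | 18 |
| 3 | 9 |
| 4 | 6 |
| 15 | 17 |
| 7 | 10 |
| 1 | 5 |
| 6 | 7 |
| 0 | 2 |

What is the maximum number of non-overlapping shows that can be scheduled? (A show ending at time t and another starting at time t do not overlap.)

5

Sort by end time and greedily take each interval whose start is ≥ the last chosen end.
Sorted by end: (0,2)  (1,5)  (4,6)  (6,7)  (3,9)  (7,10)  (15,17)  (16,18)
take (0,2); skip (1,5); take (4,6); take (6,7); take (7,10); take (15,17).
Selected 5 shows.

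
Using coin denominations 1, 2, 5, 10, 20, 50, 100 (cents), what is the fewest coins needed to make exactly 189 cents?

7

Greedy: take as many of the largest coin as possible, then repeat with the remainder.
189 − 1×100→89 − 1×50→39 − 1×20→19 − 1×10→9 − 1×5→4 − 2×2→0
Total coins = 1 + 1 + 1 + 1 + 1 + 2 = 7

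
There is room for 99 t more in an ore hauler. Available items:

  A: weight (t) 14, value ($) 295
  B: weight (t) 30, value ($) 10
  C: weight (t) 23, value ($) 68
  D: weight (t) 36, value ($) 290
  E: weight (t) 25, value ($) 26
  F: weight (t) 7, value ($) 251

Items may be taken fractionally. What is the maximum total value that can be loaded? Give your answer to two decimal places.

923.76

Order: F (251/7=35.86) > A (295/14=21.07) > D (290/36=8.06) > C (68/23=2.96) > E (26/25=1.04) > B (10/30=0.33)
Fill: take F (7 @ 251) → take A (14 @ 295) → take D (36 @ 290) → take C (23 @ 68) → take 19/25 of E → 19.76; 99/99 used.
Total value = 923.76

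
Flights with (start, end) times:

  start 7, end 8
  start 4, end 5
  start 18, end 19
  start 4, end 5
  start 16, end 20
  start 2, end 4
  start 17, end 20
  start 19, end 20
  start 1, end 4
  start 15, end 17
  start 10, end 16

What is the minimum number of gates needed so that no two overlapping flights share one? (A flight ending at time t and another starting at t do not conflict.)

Count concurrent intervals with a sweep; the peak is the room count.
starts: [1, 2, 4, 4, 7, 10, 15, 16, 17, 18, 19]
ends:   [4, 4, 5, 5, 8, 16, 17, 19, 20, 20, 20]
s1→1 s2→2 e4→1 e4→0 s4→1 s4→2 e5→1 e5→0 s7→1 e8→0 s10→1 s15→2 e16→1 s16→2 e17→1 s17→2 s18→3  — peak 3.

3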